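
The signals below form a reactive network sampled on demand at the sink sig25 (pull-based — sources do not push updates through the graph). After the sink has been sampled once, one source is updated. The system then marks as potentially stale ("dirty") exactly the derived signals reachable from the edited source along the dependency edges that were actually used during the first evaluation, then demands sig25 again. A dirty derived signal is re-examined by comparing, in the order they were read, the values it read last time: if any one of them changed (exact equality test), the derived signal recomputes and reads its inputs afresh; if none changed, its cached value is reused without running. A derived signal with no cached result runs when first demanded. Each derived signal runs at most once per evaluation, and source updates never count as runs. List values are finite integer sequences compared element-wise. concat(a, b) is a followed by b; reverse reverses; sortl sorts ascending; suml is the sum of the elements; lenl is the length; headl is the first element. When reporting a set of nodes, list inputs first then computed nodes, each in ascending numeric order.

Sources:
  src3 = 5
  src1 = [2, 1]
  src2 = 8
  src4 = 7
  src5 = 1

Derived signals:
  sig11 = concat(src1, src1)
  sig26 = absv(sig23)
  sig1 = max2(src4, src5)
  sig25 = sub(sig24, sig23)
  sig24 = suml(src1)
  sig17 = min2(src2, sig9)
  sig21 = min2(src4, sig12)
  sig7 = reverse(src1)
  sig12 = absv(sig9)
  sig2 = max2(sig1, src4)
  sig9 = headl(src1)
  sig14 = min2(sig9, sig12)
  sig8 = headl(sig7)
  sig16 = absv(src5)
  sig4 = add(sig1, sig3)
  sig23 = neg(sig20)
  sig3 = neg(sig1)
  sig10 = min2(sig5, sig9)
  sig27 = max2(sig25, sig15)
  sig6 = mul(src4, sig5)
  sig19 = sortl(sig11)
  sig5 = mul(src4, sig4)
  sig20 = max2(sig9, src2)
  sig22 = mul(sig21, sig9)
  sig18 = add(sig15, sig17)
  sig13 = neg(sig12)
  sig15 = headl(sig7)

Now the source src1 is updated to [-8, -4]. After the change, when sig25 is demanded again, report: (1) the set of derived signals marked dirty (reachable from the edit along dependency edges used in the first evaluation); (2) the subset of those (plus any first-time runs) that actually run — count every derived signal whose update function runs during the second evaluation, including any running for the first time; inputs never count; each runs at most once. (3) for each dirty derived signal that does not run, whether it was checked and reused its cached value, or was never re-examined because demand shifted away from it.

Initial pass — values computed on the first demand:
  sig9 = headl([2, 1]) = 2
  sig20 = max2(2, 8) = 8
  sig23 = neg(8) = -8
  sig24 = suml([2, 1]) = 3
  sig25 = sub(3, -8) = 11

Second demand — change propagation:
  sig9: re-runs because src1 [2, 1]->[-8, -4]; new result -8.
  sig20: re-runs because sig9 2->-8; new result 8 (unchanged).
  sig23: re-examined; everything it read last time is the same (sig20 unchanged) — cache -8 kept, no run.
  sig24: re-runs because src1 [2, 1]->[-8, -4]; new result -12.
  sig25: re-runs because sig24 3->-12; new result -4.

The important point: at sig23 every value read last time is unchanged, so the dirty flag clears without a run.

Dirty set: sig9, sig20, sig23, sig24, sig25.
Run set: sig9, sig20, sig24, sig25 (4 run).
Re-examined without running (cache reused): sig23.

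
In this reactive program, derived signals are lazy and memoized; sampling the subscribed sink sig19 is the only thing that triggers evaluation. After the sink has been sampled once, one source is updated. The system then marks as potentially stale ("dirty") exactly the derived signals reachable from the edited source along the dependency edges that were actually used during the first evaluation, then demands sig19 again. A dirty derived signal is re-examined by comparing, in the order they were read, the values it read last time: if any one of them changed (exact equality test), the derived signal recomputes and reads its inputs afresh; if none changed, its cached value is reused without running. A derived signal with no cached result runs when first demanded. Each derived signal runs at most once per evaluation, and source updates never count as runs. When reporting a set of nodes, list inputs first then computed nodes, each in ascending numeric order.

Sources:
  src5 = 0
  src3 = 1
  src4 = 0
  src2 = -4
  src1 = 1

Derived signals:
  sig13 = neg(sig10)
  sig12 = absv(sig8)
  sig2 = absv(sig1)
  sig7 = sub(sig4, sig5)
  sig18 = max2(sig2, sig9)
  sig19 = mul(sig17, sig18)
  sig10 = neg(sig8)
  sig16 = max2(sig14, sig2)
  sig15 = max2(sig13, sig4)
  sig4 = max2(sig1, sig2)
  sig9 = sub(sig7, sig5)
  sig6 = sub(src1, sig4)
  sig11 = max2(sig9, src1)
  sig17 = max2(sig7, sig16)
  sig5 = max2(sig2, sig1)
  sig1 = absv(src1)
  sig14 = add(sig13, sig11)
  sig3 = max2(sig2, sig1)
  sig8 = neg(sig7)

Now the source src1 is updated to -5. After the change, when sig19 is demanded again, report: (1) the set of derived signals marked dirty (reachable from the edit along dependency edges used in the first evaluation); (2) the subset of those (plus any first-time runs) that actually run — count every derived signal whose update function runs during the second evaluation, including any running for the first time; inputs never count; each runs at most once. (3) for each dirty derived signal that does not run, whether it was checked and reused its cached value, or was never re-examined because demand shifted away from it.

First demand of the output computes:
  sig1 = absv(1) = 1
  sig2 = absv(1) = 1
  sig4 = max2(1, 1) = 1
  sig5 = max2(1, 1) = 1
  sig7 = sub(1, 1) = 0
  sig8 = neg(0) = 0
  sig9 = sub(0, 1) = -1
  sig10 = neg(0) = 0
  sig11 = max2(-1, 1) = 1
  sig13 = neg(0) = 0
  sig14 = add(0, 1) = 1
  sig16 = max2(1, 1) = 1
  sig17 = max2(0, 1) = 1
  sig18 = max2(1, -1) = 1
  sig19 = mul(1, 1) = 1

After the edit, cleaning proceeds:
  sig1: a read changed (src1 1->-5) — executes, giving 5.
  sig2: a read changed (sig1 1->5) — executes, giving 5.
  sig4: a read changed (sig1 1->5; sig2 1->5) — executes, giving 5.
  sig5: a read changed (sig2 1->5; sig1 1->5) — executes, giving 5.
  sig7: a read changed (sig4 1->5; sig5 1->5) — executes, giving 0 — identical to its old value.
  sig8: dirty, but its reads are unchanged (sig7 unchanged); cached 0 stands.
  sig9: a read changed (sig5 1->5) — executes, giving -5.
  sig10: dirty, but its reads are unchanged (sig8 unchanged); cached 0 stands.
  sig11: a read changed (sig9 -1->-5; src1 1->-5) — executes, giving -5.
  sig13: dirty, but its reads are unchanged (sig10 unchanged); cached 0 stands.
  sig14: a read changed (sig11 1->-5) — executes, giving -5.
  sig16: a read changed (sig14 1->-5; sig2 1->5) — executes, giving 5.
  sig17: a read changed (sig16 1->5) — executes, giving 5.
  sig18: a read changed (sig2 1->5; sig9 -1->-5) — executes, giving 5.
  sig19: a read changed (sig17 1->5; sig18 1->5) — executes, giving 25.

Note where the cutoff bites: sig8 is checked, finds nothing changed, and keeps its cache.

The edit dirties: sig1, sig2, sig4, sig5, sig7, sig8, sig9, sig10, sig11, sig13, sig14, sig16, sig17, sig18, sig19.
12 derived signals run: sig1, sig2, sig4, sig5, sig7, sig9, sig11, sig14, sig16, sig17, sig18, sig19.
Cache hits after checking: sig8, sig10, sig13.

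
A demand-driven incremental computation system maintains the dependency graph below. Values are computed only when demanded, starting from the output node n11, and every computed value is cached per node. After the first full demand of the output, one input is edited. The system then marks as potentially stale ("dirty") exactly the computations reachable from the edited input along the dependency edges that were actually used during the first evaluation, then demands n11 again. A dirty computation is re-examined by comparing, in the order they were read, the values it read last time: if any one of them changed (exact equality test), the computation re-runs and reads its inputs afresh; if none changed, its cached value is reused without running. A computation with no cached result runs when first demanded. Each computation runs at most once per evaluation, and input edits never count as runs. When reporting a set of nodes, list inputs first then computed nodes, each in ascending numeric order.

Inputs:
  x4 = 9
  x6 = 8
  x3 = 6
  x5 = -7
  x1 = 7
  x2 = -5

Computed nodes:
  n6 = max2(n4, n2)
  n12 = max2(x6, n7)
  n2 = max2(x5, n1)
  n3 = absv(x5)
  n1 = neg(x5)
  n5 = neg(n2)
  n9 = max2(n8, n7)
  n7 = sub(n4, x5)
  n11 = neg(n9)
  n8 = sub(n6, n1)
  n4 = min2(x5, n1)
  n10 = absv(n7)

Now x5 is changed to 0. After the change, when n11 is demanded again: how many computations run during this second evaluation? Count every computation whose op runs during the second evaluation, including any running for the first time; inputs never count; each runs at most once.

Computations that run: n1, n2, n4, n6, n7, n8 — 6 in total.
Key observation: the cutoff stops propagation at n9 — its inputs' values are unchanged, so it reuses its cache.

First evaluation (everything demanded from the output):
  n1 = neg(-7) = 7
  n2 = max2(-7, 7) = 7
  n4 = min2(-7, 7) = -7
  n6 = max2(-7, 7) = 7
  n7 = sub(-7, -7) = 0
  n8 = sub(7, 7) = 0
  n9 = max2(0, 0) = 0
  n11 = neg(0) = 0

Propagation after the edit:
  n1: runs — x5 -7->0; result 0.
  n2: runs — x5 -7->0; n1 7->0; result 0.
  n4: runs — x5 -7->0; n1 7->0; result 0.
  n6: runs — n4 -7->0; n2 7->0; result 0.
  n7: runs — n4 -7->0; x5 -7->0; result 0 (same value as before).
  n8: runs — n6 7->0; n1 7->0; result 0 (same value as before).
  n9: checked — values it read are unchanged (n8 unchanged, n7 unchanged); reused cached 0 without running.
  n11: checked — values it read are unchanged (n9 unchanged); reused cached 0 without running.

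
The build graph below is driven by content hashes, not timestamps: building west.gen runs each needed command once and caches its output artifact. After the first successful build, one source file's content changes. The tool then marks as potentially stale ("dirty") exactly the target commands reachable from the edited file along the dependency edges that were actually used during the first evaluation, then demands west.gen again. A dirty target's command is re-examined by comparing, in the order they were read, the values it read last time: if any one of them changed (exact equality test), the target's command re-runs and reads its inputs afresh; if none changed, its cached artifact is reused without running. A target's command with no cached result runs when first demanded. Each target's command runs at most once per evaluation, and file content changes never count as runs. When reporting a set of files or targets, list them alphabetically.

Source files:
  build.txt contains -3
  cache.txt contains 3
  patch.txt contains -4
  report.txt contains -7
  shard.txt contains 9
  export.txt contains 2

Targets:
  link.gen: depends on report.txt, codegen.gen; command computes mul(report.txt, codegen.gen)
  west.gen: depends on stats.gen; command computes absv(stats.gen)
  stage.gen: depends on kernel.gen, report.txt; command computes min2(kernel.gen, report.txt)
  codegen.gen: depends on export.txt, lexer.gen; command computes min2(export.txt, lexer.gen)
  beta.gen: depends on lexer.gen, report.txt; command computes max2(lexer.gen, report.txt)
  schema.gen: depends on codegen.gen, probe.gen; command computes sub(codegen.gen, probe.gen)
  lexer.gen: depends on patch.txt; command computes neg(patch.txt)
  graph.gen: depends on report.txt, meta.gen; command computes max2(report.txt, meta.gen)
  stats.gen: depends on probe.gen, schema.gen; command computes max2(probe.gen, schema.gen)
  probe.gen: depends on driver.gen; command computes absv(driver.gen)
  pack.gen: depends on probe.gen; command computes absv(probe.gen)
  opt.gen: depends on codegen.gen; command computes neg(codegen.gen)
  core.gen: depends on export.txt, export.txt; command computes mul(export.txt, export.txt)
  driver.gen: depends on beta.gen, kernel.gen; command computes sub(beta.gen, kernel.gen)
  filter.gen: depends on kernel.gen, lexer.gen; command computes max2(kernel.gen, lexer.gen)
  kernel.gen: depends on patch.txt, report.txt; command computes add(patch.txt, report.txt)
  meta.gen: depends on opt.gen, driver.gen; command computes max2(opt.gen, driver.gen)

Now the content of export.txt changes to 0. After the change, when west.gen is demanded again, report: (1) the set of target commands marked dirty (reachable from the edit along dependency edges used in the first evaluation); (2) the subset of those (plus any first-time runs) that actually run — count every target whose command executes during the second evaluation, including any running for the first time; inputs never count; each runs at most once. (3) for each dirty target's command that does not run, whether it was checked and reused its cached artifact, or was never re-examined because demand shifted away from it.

Dirty set: codegen.gen, schema.gen, stats.gen, west.gen.
Run set: codegen.gen, schema.gen, stats.gen (3 run).
Re-examined without running (cache reused): west.gen.
The important point: stats.gen recomputes to an identical value, and the output ends up unchanged.

Initial pass — values computed on the first demand:
  kernel.gen = add(-4, -7) = -11
  lexer.gen = neg(-4) = 4
  beta.gen = max2(4, -7) = 4
  codegen.gen = min2(2, 4) = 2
  driver.gen = sub(4, -11) = 15
  probe.gen = absv(15) = 15
  schema.gen = sub(2, 15) = -13
  stats.gen = max2(15, -13) = 15
  west.gen = absv(15) = 15

Second demand — change propagation:
  codegen.gen: re-runs because export.txt 2->0; new result 0.
  schema.gen: re-runs because codegen.gen 2->0; new result -15.
  stats.gen: re-runs because schema.gen -13->-15; new result 15 (unchanged).
  west.gen: re-examined; everything it read last time is the same (stats.gen unchanged) — cache 15 kept, no run.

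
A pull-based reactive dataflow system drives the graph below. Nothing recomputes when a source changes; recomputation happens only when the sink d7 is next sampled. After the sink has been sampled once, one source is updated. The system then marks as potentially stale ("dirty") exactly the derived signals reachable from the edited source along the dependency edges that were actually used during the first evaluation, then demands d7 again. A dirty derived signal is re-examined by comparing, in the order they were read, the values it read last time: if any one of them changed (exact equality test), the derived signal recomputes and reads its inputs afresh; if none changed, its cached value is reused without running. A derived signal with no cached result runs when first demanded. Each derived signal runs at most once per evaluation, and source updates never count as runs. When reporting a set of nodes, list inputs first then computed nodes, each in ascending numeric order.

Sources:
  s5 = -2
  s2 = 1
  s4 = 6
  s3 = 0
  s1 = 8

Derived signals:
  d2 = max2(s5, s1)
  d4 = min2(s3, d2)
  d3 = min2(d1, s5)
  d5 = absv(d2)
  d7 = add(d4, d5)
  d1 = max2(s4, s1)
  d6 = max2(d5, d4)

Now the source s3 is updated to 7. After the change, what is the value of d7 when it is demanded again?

New value of d7: 15.

First evaluation (everything demanded from the output):
  d2 = max2(-2, 8) = 8
  d4 = min2(0, 8) = 0
  d5 = absv(8) = 8
  d7 = add(0, 8) = 8

Propagation after the edit:
  d4: runs — s3 0->7; result 7.
  d7: runs — d4 0->7; result 15.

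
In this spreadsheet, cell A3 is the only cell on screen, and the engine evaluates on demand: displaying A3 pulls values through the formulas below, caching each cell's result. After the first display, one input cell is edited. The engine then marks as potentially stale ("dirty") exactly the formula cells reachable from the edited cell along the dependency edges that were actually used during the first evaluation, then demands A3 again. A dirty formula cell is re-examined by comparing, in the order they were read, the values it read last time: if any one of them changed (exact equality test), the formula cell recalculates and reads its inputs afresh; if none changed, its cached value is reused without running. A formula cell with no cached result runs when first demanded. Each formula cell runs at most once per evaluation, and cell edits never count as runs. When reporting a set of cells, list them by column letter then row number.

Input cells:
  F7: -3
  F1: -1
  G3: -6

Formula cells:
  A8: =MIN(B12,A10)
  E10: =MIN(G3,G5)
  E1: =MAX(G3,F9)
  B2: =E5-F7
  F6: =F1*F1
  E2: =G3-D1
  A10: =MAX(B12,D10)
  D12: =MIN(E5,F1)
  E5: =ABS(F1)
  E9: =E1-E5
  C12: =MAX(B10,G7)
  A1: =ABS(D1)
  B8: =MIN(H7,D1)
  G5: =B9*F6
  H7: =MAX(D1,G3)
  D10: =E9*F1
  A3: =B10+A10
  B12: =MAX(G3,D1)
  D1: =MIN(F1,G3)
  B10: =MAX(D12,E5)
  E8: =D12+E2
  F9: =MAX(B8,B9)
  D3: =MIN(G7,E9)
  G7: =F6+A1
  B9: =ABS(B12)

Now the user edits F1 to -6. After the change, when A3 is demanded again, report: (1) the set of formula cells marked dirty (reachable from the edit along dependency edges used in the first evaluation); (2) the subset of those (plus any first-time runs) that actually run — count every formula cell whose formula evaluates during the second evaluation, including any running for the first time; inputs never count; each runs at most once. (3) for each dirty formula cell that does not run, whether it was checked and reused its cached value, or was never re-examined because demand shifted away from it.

Dirty set: A3, A10, B8, B9, B10, B12, D1, D10, D12, E1, E5, E9, F9, H7.
Run set: A3, A10, B10, D1, D10, D12, E5, E9 (8 run).
Re-examined without running (cache reused): B8, B9, B12, E1, F9, H7.
The important point: at B12 every value read last time is unchanged, so the dirty flag clears without a run.

Initial pass — values computed on the first demand:
  D1 = MIN(-1, -6) = -6
  B12 = MAX(-6, -6) = -6
  B9 = ABS(-6) = 6
  E5 = ABS(-1) = 1
  D12 = MIN(1, -1) = -1
  B10 = MAX(-1, 1) = 1
  H7 = MAX(-6, -6) = -6
  B8 = MIN(-6, -6) = -6
  F9 = MAX(-6, 6) = 6
  E1 = MAX(-6, 6) = 6
  E9 = 6 - 1 = 5
  D10 = 5 * -1 = -5
  A10 = MAX(-6, -5) = -5
  A3 = 1 + -5 = -4

Second demand — change propagation:
  D1: re-runs because F1 -1->-6; new result -6 (unchanged).
  B12: re-examined; everything it read last time is the same (G3 unchanged, D1 unchanged) — cache -6 kept, no run.
  B9: re-examined; everything it read last time is the same (B12 unchanged) — cache 6 kept, no run.
  E5: re-runs because F1 -1->-6; new result 6.
  D12: re-runs because E5 1->6; F1 -1->-6; new result -6.
  B10: re-runs because D12 -1->-6; E5 1->6; new result 6.
  H7: re-examined; everything it read last time is the same (D1 unchanged, G3 unchanged) — cache -6 kept, no run.
  B8: re-examined; everything it read last time is the same (H7 unchanged, D1 unchanged) — cache -6 kept, no run.
  F9: re-examined; everything it read last time is the same (B8 unchanged, B9 unchanged) — cache 6 kept, no run.
  E1: re-examined; everything it read last time is the same (G3 unchanged, F9 unchanged) — cache 6 kept, no run.
  E9: re-runs because E5 1->6; new result 0.
  D10: re-runs because E9 5->0; F1 -1->-6; new result 0.
  A10: re-runs because D10 -5->0; new result 0.
  A3: re-runs because B10 1->6; A10 -5->0; new result 6.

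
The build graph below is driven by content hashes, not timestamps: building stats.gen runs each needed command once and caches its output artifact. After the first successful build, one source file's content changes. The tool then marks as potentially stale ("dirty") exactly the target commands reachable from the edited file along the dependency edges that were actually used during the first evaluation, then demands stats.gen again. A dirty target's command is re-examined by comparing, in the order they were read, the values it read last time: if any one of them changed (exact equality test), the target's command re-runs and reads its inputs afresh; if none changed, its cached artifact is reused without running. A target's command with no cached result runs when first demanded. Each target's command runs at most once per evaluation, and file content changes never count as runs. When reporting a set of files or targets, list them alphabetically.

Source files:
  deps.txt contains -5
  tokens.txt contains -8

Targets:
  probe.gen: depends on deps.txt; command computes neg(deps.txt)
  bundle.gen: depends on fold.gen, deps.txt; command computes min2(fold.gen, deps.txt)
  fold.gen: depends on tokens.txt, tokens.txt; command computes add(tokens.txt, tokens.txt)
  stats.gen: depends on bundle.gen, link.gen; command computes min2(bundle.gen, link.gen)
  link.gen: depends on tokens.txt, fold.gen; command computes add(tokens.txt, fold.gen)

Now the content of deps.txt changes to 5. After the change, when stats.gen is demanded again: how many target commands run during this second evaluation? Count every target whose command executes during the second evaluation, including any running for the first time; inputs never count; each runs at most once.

Run set: bundle.gen (1 run).
The important point: bundle.gen recomputes to an identical value, and the output ends up unchanged.

Initial pass — values computed on the first demand:
  fold.gen = add(-8, -8) = -16
  bundle.gen = min2(-16, -5) = -16
  link.gen = add(-8, -16) = -24
  stats.gen = min2(-16, -24) = -24

Second demand — change propagation:
  bundle.gen: re-runs because deps.txt -5->5; new result -16 (unchanged).
  stats.gen: re-examined; everything it read last time is the same (bundle.gen unchanged, link.gen unchanged) — cache -24 kept, no run.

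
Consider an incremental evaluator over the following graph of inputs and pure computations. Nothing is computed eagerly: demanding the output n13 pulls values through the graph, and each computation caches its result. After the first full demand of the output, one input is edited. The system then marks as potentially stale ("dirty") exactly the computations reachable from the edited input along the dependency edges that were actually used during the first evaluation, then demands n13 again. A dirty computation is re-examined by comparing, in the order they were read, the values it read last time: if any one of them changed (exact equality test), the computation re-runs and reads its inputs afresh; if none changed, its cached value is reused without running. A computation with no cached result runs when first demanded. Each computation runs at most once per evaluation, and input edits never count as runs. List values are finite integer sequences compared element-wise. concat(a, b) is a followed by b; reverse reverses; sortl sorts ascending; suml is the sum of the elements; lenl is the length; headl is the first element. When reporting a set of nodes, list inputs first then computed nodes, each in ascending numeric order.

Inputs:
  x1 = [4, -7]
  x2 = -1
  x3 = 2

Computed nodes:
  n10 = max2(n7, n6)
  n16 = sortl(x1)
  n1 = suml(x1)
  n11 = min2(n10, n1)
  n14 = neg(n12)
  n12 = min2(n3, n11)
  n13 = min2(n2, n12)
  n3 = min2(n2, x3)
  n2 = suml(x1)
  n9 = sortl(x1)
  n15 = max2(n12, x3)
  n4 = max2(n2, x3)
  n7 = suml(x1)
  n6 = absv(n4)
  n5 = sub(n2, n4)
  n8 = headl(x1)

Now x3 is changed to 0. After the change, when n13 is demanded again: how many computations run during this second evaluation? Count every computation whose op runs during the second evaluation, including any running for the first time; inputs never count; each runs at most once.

Run set: n3, n4, n6, n10, n11 (5 run).
The important point: at n12 every value read last time is unchanged, so the dirty flag clears without a run.

Initial pass — values computed on the first demand:
  n1 = suml([4, -7]) = -3
  n2 = suml([4, -7]) = -3
  n3 = min2(-3, 2) = -3
  n4 = max2(-3, 2) = 2
  n6 = absv(2) = 2
  n7 = suml([4, -7]) = -3
  n10 = max2(-3, 2) = 2
  n11 = min2(2, -3) = -3
  n12 = min2(-3, -3) = -3
  n13 = min2(-3, -3) = -3

Second demand — change propagation:
  n3: re-runs because x3 2->0; new result -3 (unchanged).
  n4: re-runs because x3 2->0; new result 0.
  n6: re-runs because n4 2->0; new result 0.
  n10: re-runs because n6 2->0; new result 0.
  n11: re-runs because n10 2->0; new result -3 (unchanged).
  n12: re-examined; everything it read last time is the same (n3 unchanged, n11 unchanged) — cache -3 kept, no run.
  n13: re-examined; everything it read last time is the same (n2 unchanged, n12 unchanged) — cache -3 kept, no run.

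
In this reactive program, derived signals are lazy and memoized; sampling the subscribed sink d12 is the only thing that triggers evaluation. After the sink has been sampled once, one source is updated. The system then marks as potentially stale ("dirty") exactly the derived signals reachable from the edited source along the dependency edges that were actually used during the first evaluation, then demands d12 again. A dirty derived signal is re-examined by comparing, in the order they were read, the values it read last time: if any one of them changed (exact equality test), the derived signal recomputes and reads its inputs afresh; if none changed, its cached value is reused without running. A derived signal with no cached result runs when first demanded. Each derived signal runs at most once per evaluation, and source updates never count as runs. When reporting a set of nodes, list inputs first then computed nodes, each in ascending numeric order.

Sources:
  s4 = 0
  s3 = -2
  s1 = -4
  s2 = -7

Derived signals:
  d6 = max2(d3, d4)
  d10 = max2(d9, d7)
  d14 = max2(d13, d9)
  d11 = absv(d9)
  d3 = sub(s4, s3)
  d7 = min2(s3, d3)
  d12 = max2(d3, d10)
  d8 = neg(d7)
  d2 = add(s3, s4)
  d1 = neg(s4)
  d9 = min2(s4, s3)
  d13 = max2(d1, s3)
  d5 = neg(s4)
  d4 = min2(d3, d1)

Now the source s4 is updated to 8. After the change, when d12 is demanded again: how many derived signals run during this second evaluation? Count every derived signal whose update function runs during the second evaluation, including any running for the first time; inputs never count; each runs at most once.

4 derived signals run: d3, d7, d9, d12.
Note where the cutoff bites: d10 is checked, finds nothing changed, and keeps its cache.

First demand of the output computes:
  d3 = sub(0, -2) = 2
  d7 = min2(-2, 2) = -2
  d9 = min2(0, -2) = -2
  d10 = max2(-2, -2) = -2
  d12 = max2(2, -2) = 2

After the edit, cleaning proceeds:
  d3: a read changed (s4 0->8) — executes, giving 10.
  d7: a read changed (d3 2->10) — executes, giving -2 — identical to its old value.
  d9: a read changed (s4 0->8) — executes, giving -2 — identical to its old value.
  d10: dirty, but its reads are unchanged (d9 unchanged, d7 unchanged); cached -2 stands.
  d12: a read changed (d3 2->10) — executes, giving 10.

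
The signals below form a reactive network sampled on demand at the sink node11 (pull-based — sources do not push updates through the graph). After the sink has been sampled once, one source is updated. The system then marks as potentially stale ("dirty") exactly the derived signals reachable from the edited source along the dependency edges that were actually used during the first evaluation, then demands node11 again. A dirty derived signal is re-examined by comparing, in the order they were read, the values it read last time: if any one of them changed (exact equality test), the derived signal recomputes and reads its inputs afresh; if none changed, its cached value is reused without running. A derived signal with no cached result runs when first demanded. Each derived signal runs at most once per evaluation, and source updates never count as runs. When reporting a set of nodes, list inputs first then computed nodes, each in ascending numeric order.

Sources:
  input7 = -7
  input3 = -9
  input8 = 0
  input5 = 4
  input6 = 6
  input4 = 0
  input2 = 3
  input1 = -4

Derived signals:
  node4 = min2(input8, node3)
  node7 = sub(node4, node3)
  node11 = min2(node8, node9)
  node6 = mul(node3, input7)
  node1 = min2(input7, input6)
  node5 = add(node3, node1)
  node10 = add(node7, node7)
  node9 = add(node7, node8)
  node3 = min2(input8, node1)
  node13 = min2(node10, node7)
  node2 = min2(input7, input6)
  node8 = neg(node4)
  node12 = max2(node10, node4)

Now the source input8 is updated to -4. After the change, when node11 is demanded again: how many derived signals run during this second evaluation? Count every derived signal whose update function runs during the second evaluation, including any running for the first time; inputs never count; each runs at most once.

Initial pass — values computed on the first demand:
  node1 = min2(-7, 6) = -7
  node3 = min2(0, -7) = -7
  node4 = min2(0, -7) = -7
  node7 = sub(-7, -7) = 0
  node8 = neg(-7) = 7
  node9 = add(0, 7) = 7
  node11 = min2(7, 7) = 7

Second demand — change propagation:
  node3: re-runs because input8 0->-4; new result -7 (unchanged).
  node4: re-runs because input8 0->-4; new result -7 (unchanged).
  node7: re-examined; everything it read last time is the same (node4 unchanged, node3 unchanged) — cache 0 kept, no run.
  node8: re-examined; everything it read last time is the same (node4 unchanged) — cache 7 kept, no run.
  node9: re-examined; everything it read last time is the same (node7 unchanged, node8 unchanged) — cache 7 kept, no run.
  node11: re-examined; everything it read last time is the same (node8 unchanged, node9 unchanged) — cache 7 kept, no run.

The important point: at node7 every value read last time is unchanged, so the dirty flag clears without a run.

Run set: node3, node4 (2 run).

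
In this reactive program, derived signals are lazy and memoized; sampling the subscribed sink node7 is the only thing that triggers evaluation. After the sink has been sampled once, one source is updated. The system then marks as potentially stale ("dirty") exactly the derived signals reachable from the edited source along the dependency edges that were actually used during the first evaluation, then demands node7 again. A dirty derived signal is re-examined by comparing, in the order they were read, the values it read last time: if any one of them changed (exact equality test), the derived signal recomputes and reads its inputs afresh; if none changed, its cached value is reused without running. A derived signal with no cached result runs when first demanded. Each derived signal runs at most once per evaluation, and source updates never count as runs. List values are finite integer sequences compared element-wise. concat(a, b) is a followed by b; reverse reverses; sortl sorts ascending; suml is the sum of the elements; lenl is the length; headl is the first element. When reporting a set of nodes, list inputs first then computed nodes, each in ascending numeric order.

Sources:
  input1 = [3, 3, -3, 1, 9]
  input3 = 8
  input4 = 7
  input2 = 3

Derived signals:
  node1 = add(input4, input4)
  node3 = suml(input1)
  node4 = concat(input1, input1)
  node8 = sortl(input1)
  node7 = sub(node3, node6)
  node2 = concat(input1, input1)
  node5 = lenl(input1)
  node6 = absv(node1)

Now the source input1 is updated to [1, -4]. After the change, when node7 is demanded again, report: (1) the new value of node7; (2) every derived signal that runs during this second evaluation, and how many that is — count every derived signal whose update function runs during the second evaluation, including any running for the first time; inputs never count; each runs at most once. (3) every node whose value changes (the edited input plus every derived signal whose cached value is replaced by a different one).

Demanding node7 again yields -17.
2 derived signals run: node3, node7.
The nodes whose values change: input1, node3, node7.

First demand of the output computes:
  node1 = add(7, 7) = 14
  node3 = suml([3, 3, -3, 1, 9]) = 13
  node6 = absv(14) = 14
  node7 = sub(13, 14) = -1

After the edit, cleaning proceeds:
  node3: a read changed (input1 [3, 3, -3, 1, 9]->[1, -4]) — executes, giving -3.
  node7: a read changed (node3 13->-3) — executes, giving -17.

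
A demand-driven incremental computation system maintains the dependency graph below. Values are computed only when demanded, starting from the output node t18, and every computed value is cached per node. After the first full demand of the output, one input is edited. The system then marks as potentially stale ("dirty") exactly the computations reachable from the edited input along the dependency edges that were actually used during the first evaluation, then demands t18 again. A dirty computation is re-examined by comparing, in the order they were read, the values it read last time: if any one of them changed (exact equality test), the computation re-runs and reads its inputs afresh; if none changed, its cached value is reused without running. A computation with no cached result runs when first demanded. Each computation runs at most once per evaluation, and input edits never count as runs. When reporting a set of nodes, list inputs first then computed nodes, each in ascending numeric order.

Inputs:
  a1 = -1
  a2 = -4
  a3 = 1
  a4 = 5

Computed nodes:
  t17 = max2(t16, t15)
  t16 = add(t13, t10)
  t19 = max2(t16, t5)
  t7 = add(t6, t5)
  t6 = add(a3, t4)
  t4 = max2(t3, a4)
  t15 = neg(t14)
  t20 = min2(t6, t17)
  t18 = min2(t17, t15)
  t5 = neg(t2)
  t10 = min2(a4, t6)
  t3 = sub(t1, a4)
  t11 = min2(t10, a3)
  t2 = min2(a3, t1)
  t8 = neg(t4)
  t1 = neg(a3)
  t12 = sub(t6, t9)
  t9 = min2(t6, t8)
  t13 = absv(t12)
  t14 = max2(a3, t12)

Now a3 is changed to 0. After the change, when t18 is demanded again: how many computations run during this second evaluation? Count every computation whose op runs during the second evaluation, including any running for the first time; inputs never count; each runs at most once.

Computations that run: t1, t3, t4, t6, t9, t10, t12, t13, t14, t15, t16, t17, t18 — 13 in total.
Key observation: the cutoff stops propagation at t8 — its inputs' values are unchanged, so it reuses its cache.

First evaluation (everything demanded from the output):
  t1 = neg(1) = -1
  t3 = sub(-1, 5) = -6
  t4 = max2(-6, 5) = 5
  t6 = add(1, 5) = 6
  t8 = neg(5) = -5
  t9 = min2(6, -5) = -5
  t10 = min2(5, 6) = 5
  t12 = sub(6, -5) = 11
  t13 = absv(11) = 11
  t14 = max2(1, 11) = 11
  t15 = neg(11) = -11
  t16 = add(11, 5) = 16
  t17 = max2(16, -11) = 16
  t18 = min2(16, -11) = -11

Propagation after the edit:
  t1: runs — a3 1->0; result 0.
  t3: runs — t1 -1->0; result -5.
  t4: runs — t3 -6->-5; result 5 (same value as before).
  t6: runs — a3 1->0; result 5.
  t8: checked — values it read are unchanged (t4 unchanged); reused cached -5 without running.
  t9: runs — t6 6->5; result -5 (same value as before).
  t10: runs — t6 6->5; result 5 (same value as before).
  t12: runs — t6 6->5; result 10.
  t13: runs — t12 11->10; result 10.
  t14: runs — a3 1->0; t12 11->10; result 10.
  t15: runs — t14 11->10; result -10.
  t16: runs — t13 11->10; result 15.
  t17: runs — t16 16->15; t15 -11->-10; result 15.
  t18: runs — t17 16->15; t15 -11->-10; result -10.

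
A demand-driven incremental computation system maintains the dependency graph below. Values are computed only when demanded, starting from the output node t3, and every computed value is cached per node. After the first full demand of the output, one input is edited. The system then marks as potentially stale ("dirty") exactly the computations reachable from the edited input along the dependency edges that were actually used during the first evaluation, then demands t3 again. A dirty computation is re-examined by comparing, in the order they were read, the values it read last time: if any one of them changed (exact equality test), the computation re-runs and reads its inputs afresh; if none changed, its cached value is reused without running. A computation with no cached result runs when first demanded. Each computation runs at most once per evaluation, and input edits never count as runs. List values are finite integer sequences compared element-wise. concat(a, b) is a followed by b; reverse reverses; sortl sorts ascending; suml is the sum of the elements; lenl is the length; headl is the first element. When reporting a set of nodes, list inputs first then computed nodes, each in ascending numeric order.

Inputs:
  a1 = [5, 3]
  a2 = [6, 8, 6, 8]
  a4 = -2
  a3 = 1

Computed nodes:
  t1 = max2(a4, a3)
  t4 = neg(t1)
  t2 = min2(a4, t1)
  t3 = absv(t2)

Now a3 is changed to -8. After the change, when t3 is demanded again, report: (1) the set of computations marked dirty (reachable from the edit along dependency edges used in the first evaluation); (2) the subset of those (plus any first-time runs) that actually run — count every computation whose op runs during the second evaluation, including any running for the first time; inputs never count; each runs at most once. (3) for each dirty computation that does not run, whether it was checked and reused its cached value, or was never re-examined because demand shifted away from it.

Marked dirty: t1, t2, t3.
Computations that run: t1, t2 — 2 in total.
Checked but reused from cache: t3.
Key observation: the change is absorbed at t2 — it re-runs but produces the same value, and the output's value is unchanged.

First evaluation (everything demanded from the output):
  t1 = max2(-2, 1) = 1
  t2 = min2(-2, 1) = -2
  t3 = absv(-2) = 2

Propagation after the edit:
  t1: runs — a3 1->-8; result -2.
  t2: runs — t1 1->-2; result -2 (same value as before).
  t3: checked — values it read are unchanged (t2 unchanged); reused cached 2 without running.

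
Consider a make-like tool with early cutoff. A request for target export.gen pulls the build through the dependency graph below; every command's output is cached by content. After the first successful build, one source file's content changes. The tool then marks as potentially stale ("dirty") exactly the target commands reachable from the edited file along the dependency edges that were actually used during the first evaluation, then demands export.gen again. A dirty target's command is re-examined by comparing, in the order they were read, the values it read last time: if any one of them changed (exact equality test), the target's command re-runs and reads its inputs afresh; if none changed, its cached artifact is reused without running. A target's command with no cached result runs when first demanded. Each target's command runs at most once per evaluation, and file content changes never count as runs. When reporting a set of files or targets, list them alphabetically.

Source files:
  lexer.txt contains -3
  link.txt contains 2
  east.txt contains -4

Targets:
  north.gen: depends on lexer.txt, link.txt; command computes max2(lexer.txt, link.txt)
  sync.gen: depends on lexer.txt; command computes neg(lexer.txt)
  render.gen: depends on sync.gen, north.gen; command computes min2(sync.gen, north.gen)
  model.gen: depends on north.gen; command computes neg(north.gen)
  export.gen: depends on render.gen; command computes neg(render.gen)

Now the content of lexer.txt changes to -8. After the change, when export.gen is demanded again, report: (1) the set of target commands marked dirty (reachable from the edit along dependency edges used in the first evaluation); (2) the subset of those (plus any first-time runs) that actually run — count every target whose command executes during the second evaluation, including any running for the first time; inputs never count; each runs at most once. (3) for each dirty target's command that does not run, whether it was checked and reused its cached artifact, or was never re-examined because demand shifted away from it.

The edit dirties: export.gen, north.gen, render.gen, sync.gen.
3 target commands run: north.gen, render.gen, sync.gen.
Cache hits after checking: export.gen.
Note where the cutoff bites: export.gen is checked, finds nothing changed, and keeps its cache.

First demand of the output computes:
  north.gen = max2(-3, 2) = 2
  sync.gen = neg(-3) = 3
  render.gen = min2(3, 2) = 2
  export.gen = neg(2) = -2

After the edit, cleaning proceeds:
  north.gen: a read changed (lexer.txt -3->-8) — executes, giving 2 — identical to its old value.
  sync.gen: a read changed (lexer.txt -3->-8) — executes, giving 8.
  render.gen: a read changed (sync.gen 3->8) — executes, giving 2 — identical to its old value.
  export.gen: dirty, but its reads are unchanged (render.gen unchanged); cached -2 stands.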